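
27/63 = 3/7 = 0.43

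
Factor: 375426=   2^1*3^2 * 20857^1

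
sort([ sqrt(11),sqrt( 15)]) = [ sqrt(11), sqrt( 15)] 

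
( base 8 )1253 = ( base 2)1010101011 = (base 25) 128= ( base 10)683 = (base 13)407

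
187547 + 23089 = 210636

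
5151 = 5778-627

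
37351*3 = 112053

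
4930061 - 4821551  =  108510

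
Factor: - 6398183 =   -  11^1 * 29^1 * 31^1 * 647^1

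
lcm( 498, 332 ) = 996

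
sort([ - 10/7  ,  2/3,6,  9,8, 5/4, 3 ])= [-10/7,2/3,5/4,3,6,8, 9]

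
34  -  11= 23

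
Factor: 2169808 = 2^4*135613^1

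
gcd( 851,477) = 1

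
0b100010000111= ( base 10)2183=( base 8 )4207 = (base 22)4B5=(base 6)14035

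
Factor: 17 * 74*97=2^1*17^1*37^1  *  97^1 = 122026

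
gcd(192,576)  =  192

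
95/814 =95/814=0.12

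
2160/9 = 240 =240.00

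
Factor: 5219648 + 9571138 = 2^1*3^1*67^1*36793^1= 14790786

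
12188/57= 12188/57 =213.82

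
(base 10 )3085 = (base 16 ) C0D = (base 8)6015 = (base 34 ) 2MP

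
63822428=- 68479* ( - 932)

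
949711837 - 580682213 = 369029624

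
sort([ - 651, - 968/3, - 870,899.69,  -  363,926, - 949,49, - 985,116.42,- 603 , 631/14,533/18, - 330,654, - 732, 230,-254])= [  -  985, - 949, -870, - 732,  -  651, - 603,  -  363, - 330, - 968/3, - 254,533/18, 631/14, 49, 116.42,230, 654, 899.69, 926]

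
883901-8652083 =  - 7768182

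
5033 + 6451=11484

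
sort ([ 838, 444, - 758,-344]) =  [ - 758, - 344 , 444, 838 ] 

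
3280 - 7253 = - 3973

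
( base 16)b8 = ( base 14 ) d2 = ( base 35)59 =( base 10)184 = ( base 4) 2320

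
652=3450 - 2798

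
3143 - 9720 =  - 6577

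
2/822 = 1/411 =0.00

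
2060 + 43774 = 45834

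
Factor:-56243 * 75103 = -7^1*11^1 * 5113^1 * 10729^1 = - 4224018029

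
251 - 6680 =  - 6429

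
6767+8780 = 15547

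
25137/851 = 29 + 458/851 = 29.54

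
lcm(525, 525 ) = 525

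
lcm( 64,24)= 192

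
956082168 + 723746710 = 1679828878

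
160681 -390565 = - 229884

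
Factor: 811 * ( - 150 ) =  - 121650 = - 2^1*3^1 *5^2 * 811^1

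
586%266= 54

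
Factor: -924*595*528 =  -2^6*3^2*5^1*7^2*11^2*17^1 = - 290283840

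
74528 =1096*68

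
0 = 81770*0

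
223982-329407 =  - 105425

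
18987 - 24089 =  - 5102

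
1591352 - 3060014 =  - 1468662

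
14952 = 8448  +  6504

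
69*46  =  3174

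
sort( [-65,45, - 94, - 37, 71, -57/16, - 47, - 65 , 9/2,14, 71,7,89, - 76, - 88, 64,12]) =[ - 94, - 88,  -  76,- 65,-65, - 47, - 37, - 57/16, 9/2,7,  12, 14 , 45,64, 71,71,89 ]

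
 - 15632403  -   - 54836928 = 39204525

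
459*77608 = 35622072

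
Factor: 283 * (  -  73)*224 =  - 4627616 = -2^5*7^1*73^1*283^1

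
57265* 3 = 171795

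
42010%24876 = 17134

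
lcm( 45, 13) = 585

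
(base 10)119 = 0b1110111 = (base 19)65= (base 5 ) 434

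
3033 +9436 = 12469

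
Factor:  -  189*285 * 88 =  - 4740120 = - 2^3*3^4 * 5^1 *7^1*11^1*19^1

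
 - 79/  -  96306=79/96306 = 0.00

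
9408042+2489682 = 11897724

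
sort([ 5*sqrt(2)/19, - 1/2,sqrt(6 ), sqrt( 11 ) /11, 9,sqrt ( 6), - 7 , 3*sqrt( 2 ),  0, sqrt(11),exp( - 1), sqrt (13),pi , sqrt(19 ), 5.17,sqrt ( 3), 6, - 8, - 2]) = [ - 8,-7 , - 2, - 1/2, 0, sqrt(11)/11, exp( - 1 ),5*sqrt(2 )/19, sqrt (3),sqrt( 6), sqrt(6), pi, sqrt(11), sqrt( 13),3*sqrt(2),sqrt(19 ),5.17,  6 , 9] 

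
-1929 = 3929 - 5858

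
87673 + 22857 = 110530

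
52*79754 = 4147208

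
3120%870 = 510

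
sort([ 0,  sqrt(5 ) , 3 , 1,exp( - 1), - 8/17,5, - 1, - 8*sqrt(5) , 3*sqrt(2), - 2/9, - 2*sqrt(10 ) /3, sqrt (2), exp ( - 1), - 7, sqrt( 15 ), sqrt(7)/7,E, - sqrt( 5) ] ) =[ - 8*sqrt( 5), - 7, - sqrt( 5 ), - 2*sqrt( 10)/3, - 1, - 8/17, - 2/9,0, exp(- 1 ),  exp( - 1 ),sqrt(7)/7, 1, sqrt( 2), sqrt(5 ),E, 3, sqrt(15),3 *sqrt(2), 5] 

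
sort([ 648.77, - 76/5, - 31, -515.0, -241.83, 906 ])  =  [-515.0, - 241.83,- 31, - 76/5, 648.77 , 906]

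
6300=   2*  3150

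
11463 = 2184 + 9279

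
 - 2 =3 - 5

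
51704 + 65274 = 116978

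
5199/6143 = 5199/6143 = 0.85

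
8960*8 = 71680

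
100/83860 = 5/4193 = 0.00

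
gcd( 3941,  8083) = 1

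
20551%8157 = 4237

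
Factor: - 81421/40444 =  - 2^( - 2)*10111^( - 1 )*81421^1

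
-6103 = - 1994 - 4109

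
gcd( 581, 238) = 7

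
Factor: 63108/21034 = 2^1 * 3^2*13^( - 1 )*809^( - 1)*1753^1 = 31554/10517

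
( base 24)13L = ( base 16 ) 29d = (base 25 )11J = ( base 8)1235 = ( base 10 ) 669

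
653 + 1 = 654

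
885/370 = 177/74 = 2.39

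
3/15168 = 1/5056  =  0.00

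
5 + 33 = 38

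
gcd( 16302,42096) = 6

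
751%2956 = 751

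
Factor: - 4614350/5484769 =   -  2^1*5^2*13^1*31^1*37^( - 1 )*229^1*271^( - 1)*547^(-1 )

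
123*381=46863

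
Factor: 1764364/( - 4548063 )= -2^2*3^(-1)*7^1 *13^(  -  1 )*61^1 * 277^( - 1 )*421^( -1)*1033^1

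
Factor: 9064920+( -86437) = 8978483 = 373^1*24071^1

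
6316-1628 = 4688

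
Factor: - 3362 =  - 2^1*41^2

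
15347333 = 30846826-15499493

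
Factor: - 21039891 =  - 3^1*7013297^1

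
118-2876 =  - 2758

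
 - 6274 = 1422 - 7696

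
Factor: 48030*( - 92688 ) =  - 4451804640 = - 2^5*3^2*5^1*1601^1*1931^1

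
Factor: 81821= 17^1*4813^1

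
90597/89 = 90597/89 = 1017.94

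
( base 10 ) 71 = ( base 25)2L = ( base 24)2n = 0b1000111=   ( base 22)35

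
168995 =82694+86301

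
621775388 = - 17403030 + 639178418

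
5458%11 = 2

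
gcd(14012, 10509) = 3503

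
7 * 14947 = 104629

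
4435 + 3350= 7785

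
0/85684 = 0 = 0.00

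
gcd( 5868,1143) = 9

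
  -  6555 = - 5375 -1180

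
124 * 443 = 54932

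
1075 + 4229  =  5304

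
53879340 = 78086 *690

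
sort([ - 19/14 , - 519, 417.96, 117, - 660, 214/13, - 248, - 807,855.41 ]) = [-807,- 660,-519, - 248,- 19/14,214/13, 117, 417.96,855.41]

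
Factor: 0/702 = 0= 0^1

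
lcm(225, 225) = 225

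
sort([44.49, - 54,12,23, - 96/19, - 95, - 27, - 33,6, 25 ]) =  [  -  95, - 54, - 33 , - 27, - 96/19,6,12, 23,25, 44.49] 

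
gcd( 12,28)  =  4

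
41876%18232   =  5412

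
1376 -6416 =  - 5040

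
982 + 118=1100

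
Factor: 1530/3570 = 3^1*7^( - 1) = 3/7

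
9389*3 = 28167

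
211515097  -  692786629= - 481271532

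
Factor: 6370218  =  2^1*3^3*23^2*223^1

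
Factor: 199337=199337^1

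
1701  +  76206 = 77907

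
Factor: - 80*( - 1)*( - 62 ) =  -4960 = -  2^5*5^1*31^1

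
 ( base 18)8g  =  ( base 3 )12221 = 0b10100000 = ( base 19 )88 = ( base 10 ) 160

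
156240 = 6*26040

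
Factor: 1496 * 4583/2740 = 2^1*5^( - 1 )*11^1*17^1 *137^( - 1) * 4583^1=1714042/685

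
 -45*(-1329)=59805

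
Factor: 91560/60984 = 3^(  -  1) * 5^1*11^( - 2) *109^1 = 545/363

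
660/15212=165/3803=0.04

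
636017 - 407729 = 228288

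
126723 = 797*159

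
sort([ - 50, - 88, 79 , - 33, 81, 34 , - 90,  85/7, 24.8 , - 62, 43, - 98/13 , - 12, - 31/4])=[ - 90, - 88, - 62, - 50,-33, - 12, - 31/4, - 98/13,85/7  ,  24.8 , 34,  43, 79, 81]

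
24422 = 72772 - 48350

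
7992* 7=55944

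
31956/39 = 819+ 5/13=819.38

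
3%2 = 1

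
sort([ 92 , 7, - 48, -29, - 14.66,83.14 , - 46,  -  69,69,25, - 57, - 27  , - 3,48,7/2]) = [ - 69, - 57, - 48, - 46, - 29, - 27,-14.66, - 3,7/2,7 , 25,48, 69,83.14,92]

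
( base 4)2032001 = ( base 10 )9089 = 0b10001110000001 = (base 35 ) 7eo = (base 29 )anc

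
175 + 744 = 919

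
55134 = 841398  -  786264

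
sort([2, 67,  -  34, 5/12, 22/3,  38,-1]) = [ - 34,-1, 5/12, 2, 22/3,38, 67] 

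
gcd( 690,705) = 15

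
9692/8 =2423/2  =  1211.50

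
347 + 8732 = 9079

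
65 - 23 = 42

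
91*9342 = 850122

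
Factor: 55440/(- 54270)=  -  2^3*3^ ( - 2)*7^1*11^1  *  67^(-1 ) =- 616/603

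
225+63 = 288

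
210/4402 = 105/2201 = 0.05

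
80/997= 80/997=0.08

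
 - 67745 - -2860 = -64885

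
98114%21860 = 10674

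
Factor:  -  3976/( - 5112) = 3^ (  -  2 ) * 7^1  =  7/9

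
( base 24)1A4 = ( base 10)820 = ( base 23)1cf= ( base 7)2251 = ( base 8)1464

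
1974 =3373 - 1399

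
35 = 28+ 7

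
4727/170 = 27+137/170 = 27.81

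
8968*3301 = 29603368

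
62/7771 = 62/7771=0.01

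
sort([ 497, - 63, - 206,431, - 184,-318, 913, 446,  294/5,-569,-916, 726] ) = [-916, - 569,-318, - 206, - 184, -63, 294/5,431,  446, 497 , 726, 913]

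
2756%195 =26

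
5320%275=95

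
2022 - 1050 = 972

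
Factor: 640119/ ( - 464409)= -213373/154803  =  -  3^( - 1)*11^(-1 )*31^1* 4691^(-1)*6883^1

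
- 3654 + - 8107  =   - 11761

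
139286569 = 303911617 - 164625048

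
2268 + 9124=11392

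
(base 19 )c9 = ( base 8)355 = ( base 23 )A7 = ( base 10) 237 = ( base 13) 153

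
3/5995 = 3/5995 = 0.00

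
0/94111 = 0 = 0.00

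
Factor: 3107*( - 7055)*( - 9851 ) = 5^1 * 13^1*17^1*83^1 * 239^1*9851^1=215932787135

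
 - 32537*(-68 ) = 2212516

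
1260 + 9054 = 10314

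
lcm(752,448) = 21056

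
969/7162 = 969/7162 = 0.14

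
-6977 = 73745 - 80722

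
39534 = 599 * 66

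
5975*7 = 41825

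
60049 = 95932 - 35883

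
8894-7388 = 1506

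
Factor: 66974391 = 3^3*11^1*225503^1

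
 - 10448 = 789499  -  799947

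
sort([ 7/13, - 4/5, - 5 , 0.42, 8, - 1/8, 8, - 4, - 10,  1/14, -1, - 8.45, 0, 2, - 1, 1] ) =[ - 10, - 8.45,-5,  -  4, - 1,-1, - 4/5, - 1/8, 0, 1/14, 0.42, 7/13, 1,2,8 , 8]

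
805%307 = 191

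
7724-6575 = 1149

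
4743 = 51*93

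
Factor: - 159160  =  - 2^3*5^1*23^1*173^1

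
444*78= 34632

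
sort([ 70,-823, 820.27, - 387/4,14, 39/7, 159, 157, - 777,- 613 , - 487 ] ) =[-823,-777 , - 613, - 487, - 387/4,39/7, 14,70, 157,159, 820.27] 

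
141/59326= 141/59326 = 0.00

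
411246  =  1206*341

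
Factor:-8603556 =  - 2^2*3^1*13^1*131^1*421^1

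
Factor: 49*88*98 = 2^4*7^4 * 11^1 = 422576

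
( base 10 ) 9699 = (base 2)10010111100011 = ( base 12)5743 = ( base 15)2d19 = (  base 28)cab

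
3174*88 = 279312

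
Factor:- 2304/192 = -2^2*3^1 = - 12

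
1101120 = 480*2294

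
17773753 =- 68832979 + 86606732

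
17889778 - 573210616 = - 555320838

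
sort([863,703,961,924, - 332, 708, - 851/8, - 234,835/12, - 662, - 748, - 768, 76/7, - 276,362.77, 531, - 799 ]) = [ - 799, - 768,  -  748, - 662,  -  332,-276 , - 234 , - 851/8, 76/7, 835/12, 362.77,531, 703,708,863, 924, 961 ]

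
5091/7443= 1697/2481 = 0.68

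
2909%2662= 247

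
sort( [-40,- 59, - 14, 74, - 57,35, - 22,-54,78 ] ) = [-59, - 57,  -  54, - 40, - 22,- 14, 35,74, 78 ]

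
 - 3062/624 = -1531/312= - 4.91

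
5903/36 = 5903/36=163.97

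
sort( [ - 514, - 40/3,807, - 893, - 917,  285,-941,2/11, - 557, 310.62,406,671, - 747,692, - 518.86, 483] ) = [ - 941, - 917, - 893, - 747,-557, - 518.86, - 514, - 40/3,2/11,285,310.62,406,483, 671 , 692, 807] 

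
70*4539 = 317730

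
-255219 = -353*723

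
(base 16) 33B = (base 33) P2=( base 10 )827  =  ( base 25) 182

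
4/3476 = 1/869 = 0.00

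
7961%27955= 7961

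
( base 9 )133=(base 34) 39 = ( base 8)157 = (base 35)36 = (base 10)111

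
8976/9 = 2992/3 =997.33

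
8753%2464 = 1361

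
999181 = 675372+323809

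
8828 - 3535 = 5293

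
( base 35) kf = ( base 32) MB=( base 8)1313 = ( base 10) 715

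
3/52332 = 1/17444  =  0.00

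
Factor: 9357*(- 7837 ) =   -  73330809 = - 3^1*17^1*461^1*3119^1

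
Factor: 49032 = 2^3*3^3* 227^1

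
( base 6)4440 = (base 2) 10000001000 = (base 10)1032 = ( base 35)TH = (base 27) 1B6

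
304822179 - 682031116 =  - 377208937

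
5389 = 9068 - 3679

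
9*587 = 5283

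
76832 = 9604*8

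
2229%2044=185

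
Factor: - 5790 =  - 2^1*3^1*5^1*193^1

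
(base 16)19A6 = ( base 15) 1e2b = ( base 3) 100000012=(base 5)202231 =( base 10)6566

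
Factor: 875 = 5^3*7^1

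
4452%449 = 411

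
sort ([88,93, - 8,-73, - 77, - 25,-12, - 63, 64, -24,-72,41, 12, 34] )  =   [  -  77, - 73, -72, - 63,-25,  -  24,-12 , - 8,  12,34, 41,  64,  88 , 93 ]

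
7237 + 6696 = 13933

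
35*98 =3430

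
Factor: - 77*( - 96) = 7392 =2^5* 3^1*7^1*11^1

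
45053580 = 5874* 7670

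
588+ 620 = 1208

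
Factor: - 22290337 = -22290337^1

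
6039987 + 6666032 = 12706019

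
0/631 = 0 =0.00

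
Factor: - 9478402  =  -2^1*569^1*8329^1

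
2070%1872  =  198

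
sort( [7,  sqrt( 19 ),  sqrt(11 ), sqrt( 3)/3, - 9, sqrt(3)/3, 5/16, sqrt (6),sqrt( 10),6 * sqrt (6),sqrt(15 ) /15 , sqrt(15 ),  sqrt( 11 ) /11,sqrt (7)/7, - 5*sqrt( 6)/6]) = [ - 9, - 5*sqrt( 6)/6 , sqrt( 15 ) /15, sqrt( 11 ) /11,5/16, sqrt(7)/7, sqrt(3)/3,sqrt( 3 ) /3, sqrt( 6), sqrt( 10), sqrt (11 ),sqrt(15), sqrt( 19 ), 7, 6 *sqrt( 6)]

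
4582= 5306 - 724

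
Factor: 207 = 3^2*23^1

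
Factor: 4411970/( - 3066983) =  - 2^1*5^1*283^1*1559^1*3066983^( - 1 ) 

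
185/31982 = 185/31982 = 0.01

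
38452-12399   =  26053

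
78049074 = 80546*969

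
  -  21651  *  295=- 6387045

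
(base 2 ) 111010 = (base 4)322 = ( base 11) 53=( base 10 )58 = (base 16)3a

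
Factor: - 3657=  - 3^1*23^1 * 53^1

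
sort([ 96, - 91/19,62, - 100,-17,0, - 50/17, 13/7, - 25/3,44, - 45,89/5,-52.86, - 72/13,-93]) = [  -  100, - 93,  -  52.86, - 45, - 17, - 25/3, - 72/13, - 91/19, - 50/17, 0 , 13/7,  89/5,44,62,  96 ]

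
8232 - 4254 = 3978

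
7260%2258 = 486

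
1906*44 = 83864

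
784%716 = 68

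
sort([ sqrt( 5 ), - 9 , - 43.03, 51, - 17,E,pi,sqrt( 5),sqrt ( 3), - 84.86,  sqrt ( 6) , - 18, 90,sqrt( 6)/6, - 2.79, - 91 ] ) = [ - 91, - 84.86, - 43.03, - 18, - 17, - 9,-2.79,sqrt(6)/6,sqrt(3), sqrt( 5),sqrt( 5),sqrt(6), E,  pi,51,90] 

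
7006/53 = 7006/53 =132.19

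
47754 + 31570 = 79324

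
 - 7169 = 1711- 8880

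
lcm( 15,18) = 90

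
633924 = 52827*12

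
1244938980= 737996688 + 506942292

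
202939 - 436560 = -233621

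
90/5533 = 90/5533 = 0.02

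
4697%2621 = 2076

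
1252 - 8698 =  - 7446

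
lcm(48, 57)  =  912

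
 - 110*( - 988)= 108680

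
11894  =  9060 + 2834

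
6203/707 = 6203/707 = 8.77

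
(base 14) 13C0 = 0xDAC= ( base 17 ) C1F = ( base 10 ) 3500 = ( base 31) 3js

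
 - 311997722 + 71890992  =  -240106730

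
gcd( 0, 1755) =1755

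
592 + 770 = 1362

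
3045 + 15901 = 18946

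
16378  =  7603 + 8775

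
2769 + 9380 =12149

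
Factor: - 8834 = -2^1*7^1*631^1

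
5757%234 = 141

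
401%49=9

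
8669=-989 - -9658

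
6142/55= 111 + 37/55 = 111.67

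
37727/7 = 37727/7 = 5389.57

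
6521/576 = 6521/576 = 11.32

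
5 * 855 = 4275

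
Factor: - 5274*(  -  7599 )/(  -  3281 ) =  - 2^1*3^3*149^1*193^(- 1 )*293^1 = -2357478/193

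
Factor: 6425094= 2^1*3^1*13^1*82373^1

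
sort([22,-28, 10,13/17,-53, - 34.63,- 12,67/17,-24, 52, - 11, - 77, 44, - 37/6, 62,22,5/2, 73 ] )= [ -77, -53, - 34.63,-28,  -  24, -12,- 11, - 37/6, 13/17 , 5/2,67/17,10, 22,  22, 44, 52,62, 73]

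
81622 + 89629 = 171251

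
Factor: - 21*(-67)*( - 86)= - 121002 = - 2^1*3^1*7^1*43^1*67^1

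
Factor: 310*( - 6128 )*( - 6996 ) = 13290161280 = 2^7*3^1*5^1*11^1 * 31^1*53^1*383^1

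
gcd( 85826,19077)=1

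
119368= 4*29842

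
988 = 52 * 19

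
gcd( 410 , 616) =2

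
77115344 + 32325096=109440440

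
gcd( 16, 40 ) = 8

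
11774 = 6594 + 5180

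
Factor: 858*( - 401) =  - 344058 = - 2^1*3^1 * 11^1*13^1*401^1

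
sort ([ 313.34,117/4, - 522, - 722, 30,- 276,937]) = [ - 722, - 522,-276,117/4,30 , 313.34,937 ] 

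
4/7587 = 4/7587 = 0.00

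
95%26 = 17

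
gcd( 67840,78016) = 3392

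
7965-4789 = 3176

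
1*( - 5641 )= - 5641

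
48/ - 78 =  - 1 + 5/13=- 0.62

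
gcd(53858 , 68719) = 7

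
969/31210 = 969/31210= 0.03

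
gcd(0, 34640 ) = 34640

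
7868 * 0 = 0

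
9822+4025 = 13847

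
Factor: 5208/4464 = 7/6 = 2^(  -  1)*3^( - 1) * 7^1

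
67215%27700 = 11815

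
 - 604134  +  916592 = 312458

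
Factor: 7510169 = 59^1*127291^1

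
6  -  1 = 5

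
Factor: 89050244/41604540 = 3^( - 1 ) * 5^( - 1)*4639^1 * 4799^1*693409^( - 1) = 22262561/10401135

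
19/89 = 19/89 = 0.21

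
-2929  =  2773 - 5702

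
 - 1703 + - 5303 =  - 7006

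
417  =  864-447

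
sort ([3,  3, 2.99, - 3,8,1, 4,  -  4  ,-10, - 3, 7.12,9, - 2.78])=[ - 10, - 4, - 3, - 3, - 2.78,  1, 2.99, 3, 3, 4, 7.12, 8,9]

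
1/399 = 1/399 = 0.00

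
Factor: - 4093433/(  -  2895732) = 2^( - 2)*3^( - 2)*7^(-1 )*11491^(-1)*4093433^1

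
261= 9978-9717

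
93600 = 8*11700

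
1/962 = 1/962 = 0.00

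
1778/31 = 57 + 11/31 = 57.35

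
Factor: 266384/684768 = 16649/42798 = 2^( - 1)*3^ ( - 1)*7^ (-1)*1019^( - 1 )*16649^1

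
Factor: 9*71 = 3^2 * 71^1 = 639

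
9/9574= 9/9574=0.00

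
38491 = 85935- 47444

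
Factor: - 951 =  - 3^1*317^1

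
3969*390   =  1547910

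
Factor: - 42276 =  - 2^2 * 3^1 * 13^1*271^1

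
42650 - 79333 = -36683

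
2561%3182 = 2561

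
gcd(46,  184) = 46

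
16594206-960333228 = -943739022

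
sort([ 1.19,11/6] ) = [ 1.19,11/6]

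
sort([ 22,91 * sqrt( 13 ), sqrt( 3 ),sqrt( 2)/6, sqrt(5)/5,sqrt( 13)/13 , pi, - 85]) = [ - 85, sqrt(2) /6,sqrt(13 )/13, sqrt( 5 ) /5,sqrt( 3 ), pi,22 , 91*sqrt( 13)]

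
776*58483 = 45382808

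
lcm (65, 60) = 780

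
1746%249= 3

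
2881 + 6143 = 9024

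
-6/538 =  - 1 + 266/269 = - 0.01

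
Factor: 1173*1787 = 3^1*17^1*23^1*1787^1 = 2096151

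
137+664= 801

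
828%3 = 0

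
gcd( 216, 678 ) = 6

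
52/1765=52/1765 = 0.03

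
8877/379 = 8877/379 = 23.42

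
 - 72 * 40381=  - 2907432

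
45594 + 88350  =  133944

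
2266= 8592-6326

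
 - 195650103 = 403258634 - 598908737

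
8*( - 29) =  - 232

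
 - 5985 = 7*( - 855)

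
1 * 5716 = 5716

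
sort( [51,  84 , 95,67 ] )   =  [ 51 , 67, 84 , 95 ]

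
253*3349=847297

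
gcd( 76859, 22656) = 1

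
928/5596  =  232/1399 = 0.17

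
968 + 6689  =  7657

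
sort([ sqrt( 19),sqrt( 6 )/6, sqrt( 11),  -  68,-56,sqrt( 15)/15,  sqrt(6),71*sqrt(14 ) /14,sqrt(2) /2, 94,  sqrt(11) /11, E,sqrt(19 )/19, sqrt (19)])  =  [-68,-56,sqrt( 19 ) /19,  sqrt( 15) /15,sqrt( 11) /11 , sqrt(6 )/6 , sqrt( 2)/2 , sqrt(6),E , sqrt(11 ), sqrt(19),sqrt(19), 71 * sqrt(14)/14, 94] 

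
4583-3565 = 1018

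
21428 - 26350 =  - 4922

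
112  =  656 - 544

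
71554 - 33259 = 38295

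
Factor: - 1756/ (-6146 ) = 2/7 = 2^1*7^( - 1)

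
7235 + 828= 8063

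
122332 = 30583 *4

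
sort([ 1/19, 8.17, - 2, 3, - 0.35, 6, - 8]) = [ - 8, - 2,-0.35,1/19, 3 , 6, 8.17]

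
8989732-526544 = 8463188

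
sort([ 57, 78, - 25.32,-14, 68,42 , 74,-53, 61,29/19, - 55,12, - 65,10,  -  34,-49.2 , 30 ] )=[-65 , -55, - 53, - 49.2,- 34, - 25.32, - 14, 29/19, 10,12, 30, 42,57,61,68 , 74,78 ]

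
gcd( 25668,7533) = 279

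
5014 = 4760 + 254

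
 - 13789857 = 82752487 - 96542344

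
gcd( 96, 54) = 6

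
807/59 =13 + 40/59 = 13.68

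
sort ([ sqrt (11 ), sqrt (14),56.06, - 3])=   [ - 3,sqrt (11 ), sqrt( 14), 56.06 ]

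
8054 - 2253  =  5801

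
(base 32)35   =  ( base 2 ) 1100101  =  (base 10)101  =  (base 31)38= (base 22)4d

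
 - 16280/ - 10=1628/1 = 1628.00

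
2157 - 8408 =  - 6251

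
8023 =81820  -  73797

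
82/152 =41/76 = 0.54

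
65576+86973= 152549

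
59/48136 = 59/48136 = 0.00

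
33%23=10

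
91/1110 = 91/1110 = 0.08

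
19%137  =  19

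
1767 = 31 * 57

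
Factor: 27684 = 2^2*3^2 * 769^1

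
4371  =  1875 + 2496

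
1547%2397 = 1547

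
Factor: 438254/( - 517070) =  - 219127/258535 = - 5^( - 1 )*19^2*29^(-1 )*607^1 * 1783^( - 1 )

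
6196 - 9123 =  - 2927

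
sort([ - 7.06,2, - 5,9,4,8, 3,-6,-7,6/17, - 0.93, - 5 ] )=[ - 7.06 , - 7,-6 , - 5, - 5, - 0.93,6/17 , 2,3,  4  ,  8,9 ]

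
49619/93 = 533+50/93 =533.54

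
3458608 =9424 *367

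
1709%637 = 435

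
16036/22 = 728 +10/11 = 728.91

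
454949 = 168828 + 286121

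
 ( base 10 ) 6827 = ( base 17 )16aa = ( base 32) 6LB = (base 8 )15253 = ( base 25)AN2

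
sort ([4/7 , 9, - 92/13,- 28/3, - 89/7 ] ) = [  -  89/7, - 28/3 , - 92/13,4/7 , 9]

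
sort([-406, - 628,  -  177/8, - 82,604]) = [  -  628, - 406,-82, - 177/8,604] 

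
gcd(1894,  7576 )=1894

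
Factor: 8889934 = 2^1*4444967^1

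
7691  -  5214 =2477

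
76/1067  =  76/1067=   0.07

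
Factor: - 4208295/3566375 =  - 841659/713275 =- 3^1*5^ ( - 2)*7^1*13^1*103^(-1)  *  277^( - 1)* 3083^1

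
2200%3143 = 2200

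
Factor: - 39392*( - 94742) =2^6*127^1*373^1*1231^1 =3732076864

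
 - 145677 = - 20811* 7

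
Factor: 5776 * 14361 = 82949136 =2^4*3^1*19^2*4787^1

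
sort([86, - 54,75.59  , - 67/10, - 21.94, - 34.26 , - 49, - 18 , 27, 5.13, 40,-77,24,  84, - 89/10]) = [-77, - 54,-49 , - 34.26 , - 21.94,-18 , - 89/10,  -  67/10,  5.13, 24,27,40,  75.59,84  ,  86]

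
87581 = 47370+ 40211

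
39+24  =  63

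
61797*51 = 3151647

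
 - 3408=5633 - 9041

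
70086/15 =4672 + 2/5=4672.40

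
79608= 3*26536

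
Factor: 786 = 2^1 * 3^1*131^1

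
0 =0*987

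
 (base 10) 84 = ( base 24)3c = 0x54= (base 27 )33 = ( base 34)2g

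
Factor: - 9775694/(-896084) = 2^( - 1 ) *7^( - 1 )*32003^( - 1) * 4887847^1 = 4887847/448042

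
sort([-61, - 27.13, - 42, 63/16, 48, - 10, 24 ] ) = [  -  61,-42,- 27.13,-10,63/16, 24,48]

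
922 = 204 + 718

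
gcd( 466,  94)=2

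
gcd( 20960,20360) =40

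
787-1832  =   - 1045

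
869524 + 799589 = 1669113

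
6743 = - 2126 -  - 8869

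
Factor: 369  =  3^2*41^1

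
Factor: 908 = 2^2 * 227^1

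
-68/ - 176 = 17/44=0.39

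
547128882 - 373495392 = 173633490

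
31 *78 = 2418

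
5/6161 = 5/6161= 0.00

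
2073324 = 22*94242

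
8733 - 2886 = 5847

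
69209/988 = 70 + 49/988 = 70.05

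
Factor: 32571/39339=77/93 = 3^ ( - 1)*7^1*11^1*31^( - 1)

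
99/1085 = 99/1085 = 0.09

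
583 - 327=256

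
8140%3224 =1692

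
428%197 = 34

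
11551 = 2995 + 8556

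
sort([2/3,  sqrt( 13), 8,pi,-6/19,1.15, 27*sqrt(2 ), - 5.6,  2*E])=[ - 5.6,- 6/19, 2/3, 1.15, pi, sqrt( 13), 2 * E,8,27*sqrt(2 )]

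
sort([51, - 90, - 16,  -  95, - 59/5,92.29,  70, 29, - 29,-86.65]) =[ - 95, -90, - 86.65, -29, - 16, - 59/5,29,  51,  70,92.29 ] 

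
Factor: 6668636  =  2^2*13^1*257^1*499^1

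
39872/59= 675 + 47/59  =  675.80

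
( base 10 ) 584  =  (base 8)1110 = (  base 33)hn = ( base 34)h6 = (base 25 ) N9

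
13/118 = 13/118 = 0.11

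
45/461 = 45/461 = 0.10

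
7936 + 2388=10324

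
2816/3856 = 176/241 = 0.73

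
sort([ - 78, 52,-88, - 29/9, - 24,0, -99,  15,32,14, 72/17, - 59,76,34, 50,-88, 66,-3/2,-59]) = [-99, - 88,-88,  -  78,-59,- 59, - 24,-29/9, -3/2,0,72/17, 14, 15,32,34,50,52, 66 , 76] 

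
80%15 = 5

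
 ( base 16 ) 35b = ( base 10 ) 859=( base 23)1E8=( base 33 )q1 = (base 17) 2G9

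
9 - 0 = 9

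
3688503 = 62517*59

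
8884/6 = 1480 + 2/3 = 1480.67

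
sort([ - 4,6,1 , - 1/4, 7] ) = [  -  4,-1/4,1, 6, 7]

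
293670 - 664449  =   - 370779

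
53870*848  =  45681760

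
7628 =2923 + 4705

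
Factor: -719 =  - 719^1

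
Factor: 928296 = 2^3*3^2*12893^1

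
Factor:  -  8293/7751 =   -  23^ (-1 )*337^(- 1) * 8293^1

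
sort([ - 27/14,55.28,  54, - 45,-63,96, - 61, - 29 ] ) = [-63,-61,  -  45, - 29, - 27/14,54,55.28,96 ]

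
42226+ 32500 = 74726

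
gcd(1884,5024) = 628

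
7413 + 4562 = 11975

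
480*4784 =2296320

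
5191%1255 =171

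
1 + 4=5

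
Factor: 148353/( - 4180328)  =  - 2^( - 3) * 3^1 * 49451^1*522541^(-1 )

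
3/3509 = 3/3509 = 0.00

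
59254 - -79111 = 138365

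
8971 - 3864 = 5107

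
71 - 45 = 26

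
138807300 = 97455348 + 41351952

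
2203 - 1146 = 1057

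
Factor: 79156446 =2^1 * 3^1*797^1*16553^1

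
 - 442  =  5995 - 6437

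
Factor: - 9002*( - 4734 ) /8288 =2^( - 3 )*3^2 * 37^( - 1 ) * 263^1*643^1 = 1521981/296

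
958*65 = 62270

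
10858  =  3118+7740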